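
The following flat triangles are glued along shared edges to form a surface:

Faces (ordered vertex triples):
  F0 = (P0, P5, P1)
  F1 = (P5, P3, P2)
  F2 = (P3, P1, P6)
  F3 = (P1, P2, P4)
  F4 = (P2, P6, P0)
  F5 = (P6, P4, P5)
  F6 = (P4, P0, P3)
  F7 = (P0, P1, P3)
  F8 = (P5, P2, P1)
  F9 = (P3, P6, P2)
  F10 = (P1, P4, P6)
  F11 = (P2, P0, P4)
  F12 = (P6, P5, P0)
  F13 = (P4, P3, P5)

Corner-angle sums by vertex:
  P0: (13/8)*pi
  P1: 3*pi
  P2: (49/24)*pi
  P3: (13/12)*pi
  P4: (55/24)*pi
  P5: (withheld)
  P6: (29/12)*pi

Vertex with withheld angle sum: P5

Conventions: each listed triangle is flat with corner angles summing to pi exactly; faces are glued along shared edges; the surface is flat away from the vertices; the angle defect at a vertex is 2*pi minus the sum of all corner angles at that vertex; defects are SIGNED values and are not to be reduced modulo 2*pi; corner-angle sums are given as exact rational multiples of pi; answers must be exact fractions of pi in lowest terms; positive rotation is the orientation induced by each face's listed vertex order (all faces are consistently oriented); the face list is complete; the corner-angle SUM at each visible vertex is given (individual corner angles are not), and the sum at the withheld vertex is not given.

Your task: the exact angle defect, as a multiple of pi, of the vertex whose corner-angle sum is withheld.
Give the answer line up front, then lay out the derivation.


Answer: defect(P5) = (11/24)*pi

V = 7, E = 21, F = 14; chi = V - E + F = 0
Gauss-Bonnet: total defect = 2*pi*chi = 0; visible defects sum to (-11/24)*pi


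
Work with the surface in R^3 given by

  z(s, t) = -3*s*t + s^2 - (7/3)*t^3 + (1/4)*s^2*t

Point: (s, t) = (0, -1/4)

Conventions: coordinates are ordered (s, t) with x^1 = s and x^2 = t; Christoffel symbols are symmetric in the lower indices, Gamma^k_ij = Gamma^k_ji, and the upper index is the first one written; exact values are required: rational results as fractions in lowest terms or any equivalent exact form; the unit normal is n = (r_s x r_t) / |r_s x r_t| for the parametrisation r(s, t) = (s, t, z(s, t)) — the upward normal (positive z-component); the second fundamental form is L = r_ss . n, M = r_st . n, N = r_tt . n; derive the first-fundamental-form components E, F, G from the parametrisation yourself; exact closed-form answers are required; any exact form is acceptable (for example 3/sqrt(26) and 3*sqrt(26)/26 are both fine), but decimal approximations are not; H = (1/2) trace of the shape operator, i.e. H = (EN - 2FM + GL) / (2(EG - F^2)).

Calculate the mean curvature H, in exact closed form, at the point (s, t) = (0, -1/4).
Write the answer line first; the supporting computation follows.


Answer: H = 11743*sqrt(449)/201601

z_s = 3/4, z_t = -7/16, z_ss = 15/8, z_st = -3, z_tt = 7/2
E = 25/16, F = -21/64, G = 305/256; answer radicand W^2 = 449/256
unnormalised second-form numerators: l = 15/8, m = -3, n = 7/2; L = l/sqrt(449/256), and similarly M = m/sqrt(W^2), N = n/sqrt(W^2)
H = (E*n - 2*F*m + G*l) / (2*(EG - F^2)*sqrt(W^2)); E*n - 2*F*m + G*l = 11743/2048, EG - F^2 = 449/256, so H = (11743/7184)/sqrt(449/256)


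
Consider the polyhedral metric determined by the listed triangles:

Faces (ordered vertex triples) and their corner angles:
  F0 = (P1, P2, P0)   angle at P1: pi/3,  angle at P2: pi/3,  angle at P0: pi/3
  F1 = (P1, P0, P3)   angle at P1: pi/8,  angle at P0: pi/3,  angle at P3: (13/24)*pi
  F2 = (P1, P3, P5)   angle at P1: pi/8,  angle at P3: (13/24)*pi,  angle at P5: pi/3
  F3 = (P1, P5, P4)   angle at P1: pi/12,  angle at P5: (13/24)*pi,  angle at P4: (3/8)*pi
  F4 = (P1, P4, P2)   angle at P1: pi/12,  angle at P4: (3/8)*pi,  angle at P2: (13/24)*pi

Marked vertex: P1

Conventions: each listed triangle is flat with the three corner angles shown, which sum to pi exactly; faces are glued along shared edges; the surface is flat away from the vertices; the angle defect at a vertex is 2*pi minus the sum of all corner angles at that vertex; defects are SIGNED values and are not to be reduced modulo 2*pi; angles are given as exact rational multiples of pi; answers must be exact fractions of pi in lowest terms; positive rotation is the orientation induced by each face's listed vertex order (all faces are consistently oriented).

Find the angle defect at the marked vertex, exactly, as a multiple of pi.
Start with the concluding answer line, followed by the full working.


Answer: defect(P1) = (5/4)*pi

Sum of corner angles at P1: (3/4)*pi
defect = 2*pi - (3/4)*pi


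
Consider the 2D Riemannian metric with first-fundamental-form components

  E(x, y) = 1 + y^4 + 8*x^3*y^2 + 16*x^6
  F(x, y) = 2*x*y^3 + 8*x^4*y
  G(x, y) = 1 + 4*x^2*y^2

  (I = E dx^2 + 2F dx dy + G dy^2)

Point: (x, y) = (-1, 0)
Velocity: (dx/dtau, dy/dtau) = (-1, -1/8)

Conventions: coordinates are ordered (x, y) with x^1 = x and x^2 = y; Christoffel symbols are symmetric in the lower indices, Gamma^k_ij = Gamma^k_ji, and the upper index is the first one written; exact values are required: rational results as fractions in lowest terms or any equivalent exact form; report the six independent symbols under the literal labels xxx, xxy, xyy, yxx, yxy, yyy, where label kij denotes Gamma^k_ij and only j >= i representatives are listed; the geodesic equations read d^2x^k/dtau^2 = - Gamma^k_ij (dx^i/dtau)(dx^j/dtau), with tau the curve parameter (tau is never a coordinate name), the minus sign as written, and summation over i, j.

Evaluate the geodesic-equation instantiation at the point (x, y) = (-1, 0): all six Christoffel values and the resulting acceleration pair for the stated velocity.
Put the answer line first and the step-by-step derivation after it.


Answer: Gamma_xxx = -48/17, Gamma_xxy = 0, Gamma_xyy = 8/17, Gamma_yxx = 0, Gamma_yxy = 0, Gamma_yyy = 0; accelerations (d^2x/dtau^2, d^2y/dtau^2) = (383/136, 0)

E = 17, F = 0, G = 1 at the point
E_x = -96, E_y = 0, F_x = 0, F_y = 8, G_x = 0, G_y = 0
EG - F^2 = 17;  g^inv = (1/17) * [[1, 0], [0, 17]]
first-kind symbols [ij,l] = (1/2)(d_i g_jl + d_j g_il - d_l g_ij): [xx,x] = E_x/2 = -48, [xx,y] = F_x - E_y/2 = 0, [xy,x] = E_y/2 = 0, [xy,y] = G_x/2 = 0, [yy,x] = F_y - G_x/2 = 8, [yy,y] = G_y/2 = 0
Gamma^x_ij = (G*[ij,x] - F*[ij,y])/(EG - F^2), Gamma^y_ij = (E*[ij,y] - F*[ij,x])/(EG - F^2)
Gamma_xxx = -48/17, Gamma_xxy = 0, Gamma_xyy = 8/17, Gamma_yxx = 0, Gamma_yxy = 0, Gamma_yyy = 0
d^2x/dtau^2 = -(Gamma_xxx*(-1)^2 + 2*Gamma_xxy*(-1)*(-1/8) + Gamma_xyy*(-1/8)^2) = 383/136
d^2y/dtau^2 = -(Gamma_yxx*(-1)^2 + 2*Gamma_yxy*(-1)*(-1/8) + Gamma_yyy*(-1/8)^2) = 0


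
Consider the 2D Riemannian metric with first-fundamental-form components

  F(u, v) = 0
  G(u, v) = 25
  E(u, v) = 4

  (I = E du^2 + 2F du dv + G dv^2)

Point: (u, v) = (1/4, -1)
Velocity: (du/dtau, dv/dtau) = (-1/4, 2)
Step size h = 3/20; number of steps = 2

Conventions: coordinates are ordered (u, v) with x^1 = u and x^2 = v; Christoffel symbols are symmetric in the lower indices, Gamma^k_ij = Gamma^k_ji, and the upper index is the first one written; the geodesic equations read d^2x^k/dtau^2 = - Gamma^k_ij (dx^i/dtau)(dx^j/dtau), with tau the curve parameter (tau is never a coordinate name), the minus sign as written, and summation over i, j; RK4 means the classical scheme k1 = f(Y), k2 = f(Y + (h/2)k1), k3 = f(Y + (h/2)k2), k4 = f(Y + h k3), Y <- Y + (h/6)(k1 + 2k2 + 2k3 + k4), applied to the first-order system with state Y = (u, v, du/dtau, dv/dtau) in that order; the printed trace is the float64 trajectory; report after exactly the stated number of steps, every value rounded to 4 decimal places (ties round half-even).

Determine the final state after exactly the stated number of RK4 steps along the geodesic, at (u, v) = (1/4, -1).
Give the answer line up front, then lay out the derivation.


Answer: u = 0.1750, v = -0.4000, du/dtau = -0.2500, dv/dtau = 2.0000

f(Y) = (du/dtau, dv/dtau, -Gamma^u_ij Y'^i Y'^j, -Gamma^v_ij Y'^i Y'^j) with the Gammas evaluated at the stage position; h = 0.150000; intermediate values shown to 6 dp
step 0: u = 0.2500, v = -1.0000, du/dtau = -0.2500, dv/dtau = 2.0000
step 1:
  k1: at (u, v) = (0.250000, -1.000000), (du/dtau, dv/dtau) = (-0.250000, 2.000000); Gamma_uuu = 0.000000, Gamma_uuv = 0.000000, Gamma_uvv = 0.000000, Gamma_vuu = 0.000000, Gamma_vuv = 0.000000, Gamma_vvv = 0.000000; k1 = (-0.250000, 2.000000, 0.000000, 0.000000)
  k2: at (u, v) = (0.231250, -0.850000), (du/dtau, dv/dtau) = (-0.250000, 2.000000); Gamma_uuu = 0.000000, Gamma_uuv = 0.000000, Gamma_uvv = 0.000000, Gamma_vuu = 0.000000, Gamma_vuv = 0.000000, Gamma_vvv = 0.000000; k2 = (-0.250000, 2.000000, 0.000000, 0.000000)
  k3: at (u, v) = (0.231250, -0.850000), (du/dtau, dv/dtau) = (-0.250000, 2.000000); Gamma_uuu = 0.000000, Gamma_uuv = 0.000000, Gamma_uvv = 0.000000, Gamma_vuu = 0.000000, Gamma_vuv = 0.000000, Gamma_vvv = 0.000000; k3 = (-0.250000, 2.000000, 0.000000, 0.000000)
  k4: at (u, v) = (0.212500, -0.700000), (du/dtau, dv/dtau) = (-0.250000, 2.000000); Gamma_uuu = 0.000000, Gamma_uuv = 0.000000, Gamma_uvv = 0.000000, Gamma_vuu = 0.000000, Gamma_vuv = 0.000000, Gamma_vvv = 0.000000; k4 = (-0.250000, 2.000000, 0.000000, 0.000000)
  Y <- Y + (h/6)(k1 + 2k2 + 2k3 + k4): u = 0.2125, v = -0.7000, du/dtau = -0.2500, dv/dtau = 2.0000
step 2:
  k1: at (u, v) = (0.212500, -0.700000), (du/dtau, dv/dtau) = (-0.250000, 2.000000); Gamma_uuu = 0.000000, Gamma_uuv = 0.000000, Gamma_uvv = 0.000000, Gamma_vuu = 0.000000, Gamma_vuv = 0.000000, Gamma_vvv = 0.000000; k1 = (-0.250000, 2.000000, 0.000000, 0.000000)
  k2: at (u, v) = (0.193750, -0.550000), (du/dtau, dv/dtau) = (-0.250000, 2.000000); Gamma_uuu = 0.000000, Gamma_uuv = 0.000000, Gamma_uvv = 0.000000, Gamma_vuu = 0.000000, Gamma_vuv = 0.000000, Gamma_vvv = 0.000000; k2 = (-0.250000, 2.000000, 0.000000, 0.000000)
  k3: at (u, v) = (0.193750, -0.550000), (du/dtau, dv/dtau) = (-0.250000, 2.000000); Gamma_uuu = 0.000000, Gamma_uuv = 0.000000, Gamma_uvv = 0.000000, Gamma_vuu = 0.000000, Gamma_vuv = 0.000000, Gamma_vvv = 0.000000; k3 = (-0.250000, 2.000000, 0.000000, 0.000000)
  k4: at (u, v) = (0.175000, -0.400000), (du/dtau, dv/dtau) = (-0.250000, 2.000000); Gamma_uuu = 0.000000, Gamma_uuv = 0.000000, Gamma_uvv = 0.000000, Gamma_vuu = 0.000000, Gamma_vuv = 0.000000, Gamma_vvv = 0.000000; k4 = (-0.250000, 2.000000, 0.000000, 0.000000)
  Y <- Y + (h/6)(k1 + 2k2 + 2k3 + k4): u = 0.1750, v = -0.4000, du/dtau = -0.2500, dv/dtau = 2.0000


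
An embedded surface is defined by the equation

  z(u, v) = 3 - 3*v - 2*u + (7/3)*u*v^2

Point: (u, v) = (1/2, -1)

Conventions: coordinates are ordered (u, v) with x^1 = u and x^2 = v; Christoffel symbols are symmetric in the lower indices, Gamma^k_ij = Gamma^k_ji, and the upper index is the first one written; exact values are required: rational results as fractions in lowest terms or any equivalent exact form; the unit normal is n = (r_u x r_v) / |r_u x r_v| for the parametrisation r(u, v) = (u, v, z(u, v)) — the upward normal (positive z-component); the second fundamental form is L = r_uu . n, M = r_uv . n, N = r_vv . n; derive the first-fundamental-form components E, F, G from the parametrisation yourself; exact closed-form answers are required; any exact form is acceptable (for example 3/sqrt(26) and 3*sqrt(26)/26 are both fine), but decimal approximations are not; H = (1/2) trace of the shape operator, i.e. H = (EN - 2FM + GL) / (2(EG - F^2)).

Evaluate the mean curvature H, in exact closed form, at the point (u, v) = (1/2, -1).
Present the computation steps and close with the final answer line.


z_u = 1/3, z_v = -16/3, z_uu = 0, z_uv = -14/3, z_vv = 7/3
E = 10/9, F = -16/9, G = 265/9; answer radicand W^2 = 266/9
unnormalised second-form numerators: l = 0, m = -14/3, n = 7/3; L = l/sqrt(266/9), and similarly M = m/sqrt(W^2), N = n/sqrt(W^2)
H = (E*n - 2*F*m + G*l) / (2*(EG - F^2)*sqrt(W^2)); E*n - 2*F*m + G*l = -14, EG - F^2 = 266/9, so H = (-9/38)/sqrt(266/9)

Answer: H = -27*sqrt(266)/10108


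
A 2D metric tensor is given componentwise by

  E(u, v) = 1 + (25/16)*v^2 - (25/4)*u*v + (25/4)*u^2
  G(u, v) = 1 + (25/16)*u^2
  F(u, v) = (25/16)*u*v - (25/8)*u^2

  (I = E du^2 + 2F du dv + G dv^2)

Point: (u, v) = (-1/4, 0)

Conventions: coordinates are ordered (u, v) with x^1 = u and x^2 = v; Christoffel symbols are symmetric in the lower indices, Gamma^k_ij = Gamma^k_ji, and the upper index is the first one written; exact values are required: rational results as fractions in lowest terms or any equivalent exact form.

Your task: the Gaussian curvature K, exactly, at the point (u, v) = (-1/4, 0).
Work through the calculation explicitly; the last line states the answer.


E = 89/64, F = -25/128, G = 281/256, EG - F^2 = 381/256 at the point
E_u = -25/8, E_v = 25/16, F_u = 25/16, F_v = -25/64, G_u = -25/32, G_v = 0
E_vv = 25/8, F_uv = 25/16, G_uu = 25/8
By Brioschi, K is (det M1 - det M2) divided by (EG - F^2) squared.
M1 = [[-E_vv/2 + F_uv - G_uu/2, E_u/2, F_u - E_v/2], [F_v - G_u/2, E, F], [G_v/2, F, G]] = [[-25/16, -25/16, 25/32], [0, 89/64, -25/128], [0, -25/128, 281/256]]; det M1 = -9525/4096
M2 = [[0, E_v/2, G_u/2], [E_v/2, E, F], [G_u/2, F, G]] = [[0, 25/32, -25/64], [25/32, 89/64, -25/128], [-25/64, -25/128, 281/256]]; det M2 = -3125/4096
det M1 - det M2 = -25/16; K = -25/16 / (381/256)^2 = -102400/145161

Answer: K = -102400/145161


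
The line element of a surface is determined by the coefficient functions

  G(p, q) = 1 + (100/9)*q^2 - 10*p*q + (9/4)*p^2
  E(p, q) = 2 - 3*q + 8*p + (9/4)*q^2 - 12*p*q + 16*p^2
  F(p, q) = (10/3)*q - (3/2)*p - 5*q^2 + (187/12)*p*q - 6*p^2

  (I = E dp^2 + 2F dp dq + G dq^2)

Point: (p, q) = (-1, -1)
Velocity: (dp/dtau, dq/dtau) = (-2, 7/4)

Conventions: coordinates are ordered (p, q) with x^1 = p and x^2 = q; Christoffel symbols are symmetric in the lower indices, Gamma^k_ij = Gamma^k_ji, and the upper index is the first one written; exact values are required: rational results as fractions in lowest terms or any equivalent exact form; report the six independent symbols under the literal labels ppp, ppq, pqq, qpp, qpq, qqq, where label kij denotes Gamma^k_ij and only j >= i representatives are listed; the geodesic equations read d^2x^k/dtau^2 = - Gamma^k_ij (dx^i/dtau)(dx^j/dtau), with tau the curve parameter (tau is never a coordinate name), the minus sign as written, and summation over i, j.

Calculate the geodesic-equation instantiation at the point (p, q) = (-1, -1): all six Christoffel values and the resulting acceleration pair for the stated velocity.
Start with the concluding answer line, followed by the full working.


Answer: Gamma_ppp = -108/119, Gamma_ppq = 81/238, Gamma_pqq = -90/119, Gamma_qpp = -132/119, Gamma_qpq = 99/238, Gamma_qqq = -110/119; accelerations (d^2p/dtau^2, d^2q/dtau^2) = (7929/952, 9691/952)

E = 13/4, F = 11/4, G = 157/36 at the point
E_p = -12, E_q = 9/2, F_p = -61/12, F_q = -9/4, G_p = 11/2, G_q = -110/9
EG - F^2 = 119/18;  g^inv = (18/119) * [[157/36, -11/4], [-11/4, 13/4]]
first-kind symbols [ij,l] = (1/2)(d_i g_jl + d_j g_il - d_l g_ij): [pp,p] = E_p/2 = -6, [pp,q] = F_p - E_q/2 = -22/3, [pq,p] = E_q/2 = 9/4, [pq,q] = G_p/2 = 11/4, [qq,p] = F_q - G_p/2 = -5, [qq,q] = G_q/2 = -55/9
Gamma^p_ij = (G*[ij,p] - F*[ij,q])/(EG - F^2), Gamma^q_ij = (E*[ij,q] - F*[ij,p])/(EG - F^2)
Gamma_ppp = -108/119, Gamma_ppq = 81/238, Gamma_pqq = -90/119, Gamma_qpp = -132/119, Gamma_qpq = 99/238, Gamma_qqq = -110/119
d^2p/dtau^2 = -(Gamma_ppp*(-2)^2 + 2*Gamma_ppq*(-2)*(7/4) + Gamma_pqq*(7/4)^2) = 7929/952
d^2q/dtau^2 = -(Gamma_qpp*(-2)^2 + 2*Gamma_qpq*(-2)*(7/4) + Gamma_qqq*(7/4)^2) = 9691/952


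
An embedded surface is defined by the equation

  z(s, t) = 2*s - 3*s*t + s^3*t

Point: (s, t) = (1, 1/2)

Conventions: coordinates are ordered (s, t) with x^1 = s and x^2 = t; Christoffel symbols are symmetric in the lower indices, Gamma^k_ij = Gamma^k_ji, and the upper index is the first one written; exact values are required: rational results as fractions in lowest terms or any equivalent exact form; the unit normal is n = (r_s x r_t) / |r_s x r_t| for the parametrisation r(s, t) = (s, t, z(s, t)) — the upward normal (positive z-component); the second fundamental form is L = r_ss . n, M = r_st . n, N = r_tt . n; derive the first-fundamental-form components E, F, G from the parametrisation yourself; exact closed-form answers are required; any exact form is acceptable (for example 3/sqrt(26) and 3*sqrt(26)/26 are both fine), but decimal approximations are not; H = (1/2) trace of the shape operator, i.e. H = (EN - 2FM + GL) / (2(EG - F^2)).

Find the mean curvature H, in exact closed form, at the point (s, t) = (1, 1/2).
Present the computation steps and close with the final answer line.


z_s = 2, z_t = -2, z_ss = 3, z_st = 0, z_tt = 0
E = 5, F = -4, G = 5; answer radicand W^2 = 9
unnormalised second-form numerators: l = 3, m = 0, n = 0; L = l/sqrt(9), and similarly M = m/sqrt(W^2), N = n/sqrt(W^2)
H = (E*n - 2*F*m + G*l) / (2*(EG - F^2)*sqrt(W^2)); E*n - 2*F*m + G*l = 15, EG - F^2 = 9, so H = (5/6)/sqrt(9)

Answer: H = 5/18


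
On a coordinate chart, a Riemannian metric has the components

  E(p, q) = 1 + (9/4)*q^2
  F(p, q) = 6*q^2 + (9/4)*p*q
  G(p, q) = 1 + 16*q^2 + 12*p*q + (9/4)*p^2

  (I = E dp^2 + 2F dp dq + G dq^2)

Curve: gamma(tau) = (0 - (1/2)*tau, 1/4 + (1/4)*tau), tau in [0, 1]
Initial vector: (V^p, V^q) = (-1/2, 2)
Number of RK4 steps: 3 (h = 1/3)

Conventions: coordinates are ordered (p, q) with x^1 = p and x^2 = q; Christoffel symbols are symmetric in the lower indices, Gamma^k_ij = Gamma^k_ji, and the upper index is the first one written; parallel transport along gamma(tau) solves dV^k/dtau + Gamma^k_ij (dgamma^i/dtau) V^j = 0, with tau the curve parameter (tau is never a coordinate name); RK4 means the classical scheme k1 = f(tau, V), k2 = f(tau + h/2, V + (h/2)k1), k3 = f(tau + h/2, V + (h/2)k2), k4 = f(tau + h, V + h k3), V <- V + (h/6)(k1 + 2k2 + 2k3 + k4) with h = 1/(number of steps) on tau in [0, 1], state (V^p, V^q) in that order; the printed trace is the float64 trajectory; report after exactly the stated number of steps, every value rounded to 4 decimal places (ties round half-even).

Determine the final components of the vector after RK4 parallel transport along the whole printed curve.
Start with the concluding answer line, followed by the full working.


Answer: V^p = -0.5608, V^q = 1.8758

gamma'(tau) = (-1/2, 1/4); f(tau, V)^k = -Gamma^k_ij(gamma(tau)) gamma'^i(tau) V^j; h = 1/3; intermediate values shown to 6 dp
curve data and Christoffel symbols at the stage parameters:
  tau = 0.000000: gamma = (0.000000, 0.250000), gamma' = (-0.500000, 0.250000); Gamma_ppp = 0.000000, Gamma_ppq = 0.262774, Gamma_pqq = 0.700730, Gamma_qpp = 0.000000, Gamma_qpq = 0.700730, Gamma_qqq = 1.868613
  tau = 0.166667: gamma = (-0.083333, 0.291667), gamma' = (-0.500000, 0.250000); Gamma_ppp = 0.000000, Gamma_ppq = 0.288275, Gamma_pqq = 0.768732, Gamma_qpp = 0.000000, Gamma_qpq = 0.686368, Gamma_qqq = 1.830315
  tau = 0.333333: gamma = (-0.166667, 0.333333), gamma' = (-0.500000, 0.250000); Gamma_ppp = 0.000000, Gamma_ppq = 0.309456, Gamma_pqq = 0.825215, Gamma_qpp = 0.000000, Gamma_qpq = 0.670487, Gamma_qqq = 1.787966
  tau = 0.500000: gamma = (-0.250000, 0.375000), gamma' = (-0.500000, 0.250000); Gamma_ppp = 0.000000, Gamma_ppq = 0.326778, Gamma_pqq = 0.871407, Gamma_qpp = 0.000000, Gamma_qpq = 0.653555, Gamma_qqq = 1.742814
  tau = 0.666667: gamma = (-0.333333, 0.416667), gamma' = (-0.500000, 0.250000); Gamma_ppp = 0.000000, Gamma_ppq = 0.340694, Gamma_pqq = 0.908517, Gamma_qpp = 0.000000, Gamma_qpq = 0.635962, Gamma_qqq = 1.695899
  tau = 0.833333: gamma = (-0.416667, 0.458333), gamma' = (-0.500000, 0.250000); Gamma_ppp = 0.000000, Gamma_ppq = 0.351635, Gamma_pqq = 0.937694, Gamma_qpp = 0.000000, Gamma_qpq = 0.618026, Gamma_qqq = 1.648069
  tau = 1.000000: gamma = (-0.500000, 0.500000), gamma' = (-0.500000, 0.250000); Gamma_ppp = 0.000000, Gamma_ppq = 0.360000, Gamma_pqq = 0.960000, Gamma_qpp = 0.000000, Gamma_qpq = 0.600000, Gamma_qqq = 1.600000
step 0: V^p = -0.5000, V^q = 2.0000
step 1: k1 = (-0.054745, -0.145985), k2 = (-0.058231, -0.138644), k3 = (-0.058248, -0.138685), k4 = (-0.060584, -0.131264); V <- V + (h/6)(k1 + 2k2 + 2k3 + k4): V^p = -0.5193, V^q = 1.9538
step 2: k1 = (-0.060589, -0.131277), k2 = (-0.061964, -0.123928), k3 = (-0.062012, -0.124024), k4 = (-0.062598, -0.116849); V <- V + (h/6)(k1 + 2k2 + 2k3 + k4): V^p = -0.5400, V^q = 1.9124
step 3: k1 = (-0.062602, -0.116858), k2 = (-0.062554, -0.109944), k3 = (-0.062622, -0.110064), k4 = (-0.062070, -0.103450); V <- V + (h/6)(k1 + 2k2 + 2k3 + k4): V^p = -0.5608, V^q = 1.8758


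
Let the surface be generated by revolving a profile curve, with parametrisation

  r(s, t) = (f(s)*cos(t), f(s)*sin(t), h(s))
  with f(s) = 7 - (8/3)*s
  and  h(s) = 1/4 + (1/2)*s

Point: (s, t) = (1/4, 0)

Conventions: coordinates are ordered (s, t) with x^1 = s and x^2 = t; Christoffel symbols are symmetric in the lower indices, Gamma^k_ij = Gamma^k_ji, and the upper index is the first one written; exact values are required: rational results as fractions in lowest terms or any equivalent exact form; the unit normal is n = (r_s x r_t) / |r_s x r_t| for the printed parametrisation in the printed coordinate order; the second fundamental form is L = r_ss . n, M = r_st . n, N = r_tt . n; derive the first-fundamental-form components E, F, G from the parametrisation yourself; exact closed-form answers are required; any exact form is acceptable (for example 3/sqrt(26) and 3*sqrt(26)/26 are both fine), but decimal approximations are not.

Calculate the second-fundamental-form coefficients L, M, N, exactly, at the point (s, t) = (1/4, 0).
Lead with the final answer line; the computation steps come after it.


Answer: L = 0, M = 0, N = 19*sqrt(265)/265

f = 19/3, f' = -8/3, f'' = 0, h' = 1/2, h'' = 0
E = 265/36, F = 0, G = 361/9; answer radicand W^2 = 265/36
unnormalised second-form numerators: l = 0, m = 0, n = 19/6; L = l/sqrt(265/36), and similarly M = m/sqrt(W^2), N = n/sqrt(W^2)


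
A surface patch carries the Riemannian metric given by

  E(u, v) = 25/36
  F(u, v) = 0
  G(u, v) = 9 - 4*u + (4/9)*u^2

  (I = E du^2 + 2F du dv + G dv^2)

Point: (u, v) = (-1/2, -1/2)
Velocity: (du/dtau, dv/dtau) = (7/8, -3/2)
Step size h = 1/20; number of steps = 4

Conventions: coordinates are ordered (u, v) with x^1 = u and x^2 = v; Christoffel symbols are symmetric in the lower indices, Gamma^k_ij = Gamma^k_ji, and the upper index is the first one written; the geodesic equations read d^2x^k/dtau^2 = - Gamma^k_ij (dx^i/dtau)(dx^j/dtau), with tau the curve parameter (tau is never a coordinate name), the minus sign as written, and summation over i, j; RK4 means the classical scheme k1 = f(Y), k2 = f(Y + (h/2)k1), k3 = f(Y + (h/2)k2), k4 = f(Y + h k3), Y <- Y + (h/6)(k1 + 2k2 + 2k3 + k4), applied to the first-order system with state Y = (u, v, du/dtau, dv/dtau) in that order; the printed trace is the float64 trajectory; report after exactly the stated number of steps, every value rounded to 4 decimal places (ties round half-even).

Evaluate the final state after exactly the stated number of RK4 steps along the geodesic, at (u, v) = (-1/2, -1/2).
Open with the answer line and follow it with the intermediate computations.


Answer: u = -0.4720, v = -0.8047, du/dtau = -0.5990, dv/dtau = -1.5170

f(Y) = (du/dtau, dv/dtau, -Gamma^u_ij Y'^i Y'^j, -Gamma^v_ij Y'^i Y'^j) with the Gammas evaluated at the stage position; h = 0.050000; intermediate values shown to 6 dp
step 0: u = -0.5000, v = -0.5000, du/dtau = 0.8750, dv/dtau = -1.5000
step 1:
  k1: at (u, v) = (-0.500000, -0.500000), (du/dtau, dv/dtau) = (0.875000, -1.500000); Gamma_uuu = 0.000000, Gamma_uuv = 0.000000, Gamma_uvv = 3.200000, Gamma_vuu = 0.000000, Gamma_vuv = -0.200000, Gamma_vvv = 0.000000; k1 = (0.875000, -1.500000, -7.200000, -0.525000)
  k2: at (u, v) = (-0.478125, -0.537500), (du/dtau, dv/dtau) = (0.695000, -1.513125); Gamma_uuu = 0.000000, Gamma_uuv = 0.000000, Gamma_uvv = 3.186000, Gamma_vuu = 0.000000, Gamma_vuv = -0.200879, Gamma_vvv = 0.000000; k2 = (0.695000, -1.513125, -7.294498, -0.422497)
  k3: at (u, v) = (-0.482625, -0.537828), (du/dtau, dv/dtau) = (0.692638, -1.510562); Gamma_uuu = 0.000000, Gamma_uuv = 0.000000, Gamma_uvv = 3.188880, Gamma_vuu = 0.000000, Gamma_vuv = -0.200697, Gamma_vvv = 0.000000; k3 = (0.692638, -1.510562, -7.276383, -0.419968)
  k4: at (u, v) = (-0.465368, -0.575528), (du/dtau, dv/dtau) = (0.511181, -1.520998); Gamma_uuu = 0.000000, Gamma_uuv = 0.000000, Gamma_uvv = 3.177836, Gamma_vuu = 0.000000, Gamma_vuv = -0.201395, Gamma_vvv = 0.000000; k4 = (0.511181, -1.520998, -7.351720, -0.313171)
  Y <- Y + (h/6)(k1 + 2k2 + 2k3 + k4): u = -0.4653, v = -0.5756, du/dtau = 0.5109, dv/dtau = -1.5210
step 2:
  k1: at (u, v) = (-0.465321, -0.575570), (du/dtau, dv/dtau) = (0.510888, -1.521026); Gamma_uuu = 0.000000, Gamma_uuv = 0.000000, Gamma_uvv = 3.177806, Gamma_vuu = 0.000000, Gamma_vuv = -0.201397, Gamma_vvv = 0.000000; k1 = (0.510888, -1.521026, -7.351916, -0.313000)
  k2: at (u, v) = (-0.452549, -0.613595), (du/dtau, dv/dtau) = (0.327090, -1.528851); Gamma_uuu = 0.000000, Gamma_uuv = 0.000000, Gamma_uvv = 3.169631, Gamma_vuu = 0.000000, Gamma_vuv = -0.201916, Gamma_vvv = 0.000000; k2 = (0.327090, -1.528851, -7.408649, -0.201945)
  k3: at (u, v) = (-0.457144, -0.613791), (du/dtau, dv/dtau) = (0.325671, -1.526074); Gamma_uuu = 0.000000, Gamma_uuv = 0.000000, Gamma_uvv = 3.172572, Gamma_vuu = 0.000000, Gamma_vuv = -0.201729, Gamma_vvv = 0.000000; k3 = (0.325671, -1.526074, -7.388614, -0.200518)
  k4: at (u, v) = (-0.449038, -0.651874), (du/dtau, dv/dtau) = (0.141457, -1.531052); Gamma_uuu = 0.000000, Gamma_uuv = 0.000000, Gamma_uvv = 3.167384, Gamma_vuu = 0.000000, Gamma_vuv = -0.202059, Gamma_vvv = 0.000000; k4 = (0.141457, -1.531052, -7.424727, -0.087523)
  Y <- Y + (h/6)(k1 + 2k2 + 2k3 + k4): u = -0.4490, v = -0.6519, du/dtau = 0.1411, dv/dtau = -1.5311
step 3:
  k1: at (u, v) = (-0.449006, -0.651919), (du/dtau, dv/dtau) = (0.141128, -1.531071); Gamma_uuu = 0.000000, Gamma_uuv = 0.000000, Gamma_uvv = 3.167364, Gamma_vuu = 0.000000, Gamma_vuv = -0.202061, Gamma_vvv = 0.000000; k1 = (0.141128, -1.531071, -7.424868, -0.087321)
  k2: at (u, v) = (-0.445477, -0.690196), (du/dtau, dv/dtau) = (-0.044494, -1.533254); Gamma_uuu = 0.000000, Gamma_uuv = 0.000000, Gamma_uvv = 3.165106, Gamma_vuu = 0.000000, Gamma_vuv = -0.202205, Gamma_vvv = 0.000000; k2 = (-0.044494, -1.533254, -7.440748, 0.027589)
  k3: at (u, v) = (-0.450118, -0.690251), (du/dtau, dv/dtau) = (-0.044891, -1.530382); Gamma_uuu = 0.000000, Gamma_uuv = 0.000000, Gamma_uvv = 3.168076, Gamma_vuu = 0.000000, Gamma_vuv = -0.202015, Gamma_vvv = 0.000000; k3 = (-0.044891, -1.530382, -7.419847, 0.027757)
  k4: at (u, v) = (-0.451250, -0.728438), (du/dtau, dv/dtau) = (-0.229864, -1.529683); Gamma_uuu = 0.000000, Gamma_uuv = 0.000000, Gamma_uvv = 3.168800, Gamma_vuu = 0.000000, Gamma_vuv = -0.201969, Gamma_vvv = 0.000000; k4 = (-0.229864, -1.529683, -7.414775, 0.142033)
  Y <- Y + (h/6)(k1 + 2k2 + 2k3 + k4): u = -0.4512, v = -0.7285, du/dtau = -0.2302, dv/dtau = -1.5297
step 4:
  k1: at (u, v) = (-0.451235, -0.728486), (du/dtau, dv/dtau) = (-0.230212, -1.529693); Gamma_uuu = 0.000000, Gamma_uuv = 0.000000, Gamma_uvv = 3.168790, Gamma_vuu = 0.000000, Gamma_vuv = -0.201970, Gamma_vvv = 0.000000; k1 = (-0.230212, -1.529693, -7.414844, 0.142249)
  k2: at (u, v) = (-0.456990, -0.766728), (du/dtau, dv/dtau) = (-0.415583, -1.526137); Gamma_uuu = 0.000000, Gamma_uuv = 0.000000, Gamma_uvv = 3.172474, Gamma_vuu = 0.000000, Gamma_vuv = -0.201735, Gamma_vvv = 0.000000; k2 = (-0.415583, -1.526137, -7.388987, 0.255896)
  k3: at (u, v) = (-0.461624, -0.766639), (du/dtau, dv/dtau) = (-0.414937, -1.523296); Gamma_uuu = 0.000000, Gamma_uuv = 0.000000, Gamma_uvv = 3.175440, Gamma_vuu = 0.000000, Gamma_vuv = -0.201547, Gamma_vvv = 0.000000; k3 = (-0.414937, -1.523296, -7.368383, 0.254784)
  k4: at (u, v) = (-0.471982, -0.804651), (du/dtau, dv/dtau) = (-0.598631, -1.516954); Gamma_uuu = 0.000000, Gamma_uuv = 0.000000, Gamma_uvv = 3.182068, Gamma_vuu = 0.000000, Gamma_vuv = -0.201127, Gamma_vvv = 0.000000; k4 = (-0.598631, -1.516954, -7.322412, 0.365285)
  Y <- Y + (h/6)(k1 + 2k2 + 2k3 + k4): u = -0.4720, v = -0.8047, du/dtau = -0.5990, dv/dtau = -1.5170


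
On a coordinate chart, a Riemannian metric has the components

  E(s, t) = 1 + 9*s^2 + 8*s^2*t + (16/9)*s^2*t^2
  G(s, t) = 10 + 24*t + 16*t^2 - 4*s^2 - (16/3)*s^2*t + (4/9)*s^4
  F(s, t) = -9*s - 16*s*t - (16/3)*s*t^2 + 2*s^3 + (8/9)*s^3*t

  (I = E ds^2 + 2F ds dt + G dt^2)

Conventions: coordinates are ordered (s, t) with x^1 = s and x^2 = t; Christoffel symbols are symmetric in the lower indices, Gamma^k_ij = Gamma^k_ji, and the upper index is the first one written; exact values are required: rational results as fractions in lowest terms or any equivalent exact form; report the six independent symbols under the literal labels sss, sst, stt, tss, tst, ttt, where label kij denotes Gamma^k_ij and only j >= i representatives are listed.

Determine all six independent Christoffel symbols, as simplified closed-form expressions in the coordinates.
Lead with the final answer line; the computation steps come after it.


Answer: Gamma_sss = (16*s*t^2 + 72*s*t + 81*s)/(4*s^4 + 16*s^2*t^2 + 24*s^2*t + 45*s^2 + 144*t^2 + 216*t + 90), Gamma_sst = (16*s^2*t + 36*s^2)/(4*s^4 + 16*s^2*t^2 + 24*s^2*t + 45*s^2 + 144*t^2 + 216*t + 90), Gamma_stt = (-48*s*t - 108*s)/(4*s^4 + 16*s^2*t^2 + 24*s^2*t + 45*s^2 + 144*t^2 + 216*t + 90), Gamma_tss = (8*s^2*t + 18*s^2 - 48*t^2 - 144*t - 81)/(4*s^4 + 16*s^2*t^2 + 24*s^2*t + 45*s^2 + 144*t^2 + 216*t + 90), Gamma_tst = (8*s^3 - 48*s*t - 36*s)/(4*s^4 + 16*s^2*t^2 + 24*s^2*t + 45*s^2 + 144*t^2 + 216*t + 90), Gamma_ttt = (-24*s^2 + 144*t + 108)/(4*s^4 + 16*s^2*t^2 + 24*s^2*t + 45*s^2 + 144*t^2 + 216*t + 90)

E = 1 + 9*s^2 + 8*s^2*t + (16/9)*s^2*t^2; F = -9*s - 16*s*t - (16/3)*s*t^2 + 2*s^3 + (8/9)*s^3*t; G = 10 + 24*t + 16*t^2 - 4*s^2 - (16/3)*s^2*t + (4/9)*s^4
Gamma^k_ij = (1/2) g^{kl} (d_i g_jl + d_j g_il - d_l g_ij), with g^inv = (1/(EG-F^2)) [[G, -F], [-F, E]]
first partials: E_s = 18*s + 16*s*t + (32/9)*s*t^2, E_t = 8*s^2 + (32/9)*s^2*t, F_s = -9 - 16*t - (16/3)*t^2 + 6*s^2 + (8/3)*s^2*t, F_t = -16*s - (32/3)*s*t + (8/9)*s^3, G_s = -8*s - (32/3)*s*t + (16/9)*s^3, G_t = 24 + 32*t - (16/3)*s^2
D = EG - F^2 = 10 + 24*t + 16*t^2 + 5*s^2 + (8/3)*s^2*t + (16/9)*s^2*t^2 + (4/9)*s^4
expanded: Gamma^s_ss = (G E_s - 2F F_s + F E_t)/(2D), Gamma^s_st = (G E_t - F G_s)/(2D), Gamma^s_tt = (2G F_t - G G_s - F G_t)/(2D), Gamma^t_ss = (2E F_s - E E_t - F E_s)/(2D), Gamma^t_st = (E G_s - F E_t)/(2D), Gamma^t_tt = (E G_t - 2F F_t + F G_s)/(2D); substitute and cancel common factors


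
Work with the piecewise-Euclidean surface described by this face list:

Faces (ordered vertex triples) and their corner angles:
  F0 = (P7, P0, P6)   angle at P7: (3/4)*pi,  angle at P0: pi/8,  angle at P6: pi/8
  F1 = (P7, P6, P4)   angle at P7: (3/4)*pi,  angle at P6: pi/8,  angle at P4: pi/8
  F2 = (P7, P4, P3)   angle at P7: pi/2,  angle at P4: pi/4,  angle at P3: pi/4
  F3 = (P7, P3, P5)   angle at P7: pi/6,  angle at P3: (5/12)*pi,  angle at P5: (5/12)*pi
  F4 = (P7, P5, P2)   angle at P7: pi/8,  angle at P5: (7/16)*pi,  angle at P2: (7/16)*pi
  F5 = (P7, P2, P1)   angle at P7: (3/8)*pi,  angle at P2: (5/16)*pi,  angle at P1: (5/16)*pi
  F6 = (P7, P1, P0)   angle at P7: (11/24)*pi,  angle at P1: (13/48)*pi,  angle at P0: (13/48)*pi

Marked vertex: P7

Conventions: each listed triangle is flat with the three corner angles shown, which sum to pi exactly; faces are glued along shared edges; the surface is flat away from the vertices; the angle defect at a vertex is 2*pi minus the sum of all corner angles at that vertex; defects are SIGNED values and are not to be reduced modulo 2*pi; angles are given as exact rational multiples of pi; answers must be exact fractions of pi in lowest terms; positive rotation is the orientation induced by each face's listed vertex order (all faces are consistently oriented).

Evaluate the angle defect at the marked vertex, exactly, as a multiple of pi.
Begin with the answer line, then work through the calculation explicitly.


Answer: defect(P7) = (-9/8)*pi

Sum of corner angles at P7: (25/8)*pi
defect = 2*pi - (25/8)*pi


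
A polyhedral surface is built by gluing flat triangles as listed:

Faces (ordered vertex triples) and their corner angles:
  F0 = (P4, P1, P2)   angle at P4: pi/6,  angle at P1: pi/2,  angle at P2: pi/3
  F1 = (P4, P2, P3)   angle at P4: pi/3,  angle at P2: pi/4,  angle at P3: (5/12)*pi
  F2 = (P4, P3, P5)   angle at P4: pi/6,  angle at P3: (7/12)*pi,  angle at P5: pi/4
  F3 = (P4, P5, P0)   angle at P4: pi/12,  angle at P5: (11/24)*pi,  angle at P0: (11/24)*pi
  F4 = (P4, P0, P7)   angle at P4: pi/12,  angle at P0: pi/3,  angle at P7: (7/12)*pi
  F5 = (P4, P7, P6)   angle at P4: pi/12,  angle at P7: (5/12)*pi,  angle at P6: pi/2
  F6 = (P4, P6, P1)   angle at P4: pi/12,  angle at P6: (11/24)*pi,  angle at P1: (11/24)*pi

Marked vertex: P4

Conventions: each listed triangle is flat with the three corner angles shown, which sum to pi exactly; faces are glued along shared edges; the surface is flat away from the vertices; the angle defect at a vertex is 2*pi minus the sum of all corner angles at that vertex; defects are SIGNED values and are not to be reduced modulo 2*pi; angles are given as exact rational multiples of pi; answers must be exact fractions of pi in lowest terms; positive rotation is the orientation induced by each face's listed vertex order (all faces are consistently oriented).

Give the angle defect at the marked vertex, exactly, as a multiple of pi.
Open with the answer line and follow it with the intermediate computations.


Answer: defect(P4) = pi

Sum of corner angles at P4: pi
defect = 2*pi - pi


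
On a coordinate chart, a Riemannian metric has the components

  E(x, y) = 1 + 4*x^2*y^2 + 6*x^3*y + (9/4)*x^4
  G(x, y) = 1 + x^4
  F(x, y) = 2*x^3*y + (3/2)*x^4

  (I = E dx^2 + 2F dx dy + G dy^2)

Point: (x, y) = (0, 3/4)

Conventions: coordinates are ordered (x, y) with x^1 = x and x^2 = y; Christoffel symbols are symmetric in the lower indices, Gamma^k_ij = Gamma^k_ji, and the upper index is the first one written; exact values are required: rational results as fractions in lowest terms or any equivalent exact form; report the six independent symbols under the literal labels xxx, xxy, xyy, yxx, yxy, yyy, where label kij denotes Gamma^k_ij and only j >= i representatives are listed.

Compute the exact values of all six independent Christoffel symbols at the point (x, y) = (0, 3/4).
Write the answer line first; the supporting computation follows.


Answer: Gamma_xxx = 0, Gamma_xxy = 0, Gamma_xyy = 0, Gamma_yxx = 0, Gamma_yxy = 0, Gamma_yyy = 0

E = 1, F = 0, G = 1 at the point
E_x = 0, E_y = 0, F_x = 0, F_y = 0, G_x = 0, G_y = 0
EG - F^2 = 1;  g^inv = (1) * [[1, 0], [0, 1]]
first-kind symbols [ij,l] = (1/2)(d_i g_jl + d_j g_il - d_l g_ij): [xx,x] = E_x/2 = 0, [xx,y] = F_x - E_y/2 = 0, [xy,x] = E_y/2 = 0, [xy,y] = G_x/2 = 0, [yy,x] = F_y - G_x/2 = 0, [yy,y] = G_y/2 = 0
Gamma^x_ij = (G*[ij,x] - F*[ij,y])/(EG - F^2), Gamma^y_ij = (E*[ij,y] - F*[ij,x])/(EG - F^2)


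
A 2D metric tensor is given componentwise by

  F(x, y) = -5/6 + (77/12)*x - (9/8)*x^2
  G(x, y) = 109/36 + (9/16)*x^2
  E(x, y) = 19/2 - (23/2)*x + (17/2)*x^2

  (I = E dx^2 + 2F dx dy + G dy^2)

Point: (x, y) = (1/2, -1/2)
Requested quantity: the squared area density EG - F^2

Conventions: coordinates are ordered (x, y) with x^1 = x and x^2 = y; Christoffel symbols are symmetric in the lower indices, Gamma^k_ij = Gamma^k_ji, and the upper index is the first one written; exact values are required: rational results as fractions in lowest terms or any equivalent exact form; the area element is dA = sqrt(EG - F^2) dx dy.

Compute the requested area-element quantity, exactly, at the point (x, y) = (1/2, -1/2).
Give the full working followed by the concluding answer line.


E = 47/8, F = 67/32, G = 1825/576; EG - F^2 = 131149/9216

Answer: EG - F^2 = 131149/9216


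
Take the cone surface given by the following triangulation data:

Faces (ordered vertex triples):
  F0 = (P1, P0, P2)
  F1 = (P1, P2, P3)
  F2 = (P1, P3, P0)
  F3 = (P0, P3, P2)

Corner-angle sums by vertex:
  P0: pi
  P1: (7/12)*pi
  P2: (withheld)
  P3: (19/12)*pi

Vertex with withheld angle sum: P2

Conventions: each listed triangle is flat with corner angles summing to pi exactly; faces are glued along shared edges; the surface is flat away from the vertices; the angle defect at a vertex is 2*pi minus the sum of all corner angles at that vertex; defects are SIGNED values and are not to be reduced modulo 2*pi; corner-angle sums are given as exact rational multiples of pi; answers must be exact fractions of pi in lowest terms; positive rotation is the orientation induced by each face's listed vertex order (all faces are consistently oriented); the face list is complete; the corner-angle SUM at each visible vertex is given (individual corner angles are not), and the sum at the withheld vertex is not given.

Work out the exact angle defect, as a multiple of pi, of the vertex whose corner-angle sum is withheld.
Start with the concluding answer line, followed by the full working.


Answer: defect(P2) = (7/6)*pi

V = 4, E = 6, F = 4; chi = V - E + F = 2
Gauss-Bonnet: total defect = 2*pi*chi = 4*pi; visible defects sum to (17/6)*pi


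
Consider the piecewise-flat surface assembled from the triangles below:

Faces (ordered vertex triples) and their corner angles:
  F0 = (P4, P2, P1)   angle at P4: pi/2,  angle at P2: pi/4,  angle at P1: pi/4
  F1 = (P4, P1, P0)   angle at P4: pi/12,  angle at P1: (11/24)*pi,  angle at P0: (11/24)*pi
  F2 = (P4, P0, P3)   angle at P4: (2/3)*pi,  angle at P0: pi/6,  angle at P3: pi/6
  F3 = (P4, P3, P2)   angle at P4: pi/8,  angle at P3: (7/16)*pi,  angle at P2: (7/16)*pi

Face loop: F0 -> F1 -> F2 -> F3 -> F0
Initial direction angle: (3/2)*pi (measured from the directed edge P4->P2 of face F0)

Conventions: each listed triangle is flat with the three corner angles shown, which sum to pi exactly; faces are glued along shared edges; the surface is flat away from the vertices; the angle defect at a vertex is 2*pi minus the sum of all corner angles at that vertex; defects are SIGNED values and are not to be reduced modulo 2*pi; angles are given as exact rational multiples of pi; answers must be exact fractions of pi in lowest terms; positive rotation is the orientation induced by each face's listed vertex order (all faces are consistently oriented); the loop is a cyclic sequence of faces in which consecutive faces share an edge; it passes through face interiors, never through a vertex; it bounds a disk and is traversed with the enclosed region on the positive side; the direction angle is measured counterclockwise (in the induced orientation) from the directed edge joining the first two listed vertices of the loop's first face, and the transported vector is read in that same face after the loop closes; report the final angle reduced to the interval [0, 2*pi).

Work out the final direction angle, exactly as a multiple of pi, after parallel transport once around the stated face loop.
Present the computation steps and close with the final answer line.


enclosed vertex P4: corner angles sum to (11/8)*pi, defect = 2*pi - (11/8)*pi = (5/8)*pi
summing the enclosed defects onto the initial angle, mod 2*pi in the induced orientation:
final angle = (3/2)*pi + (5/8)*pi = pi/8 (mod 2*pi)

Answer: final direction angle = pi/8


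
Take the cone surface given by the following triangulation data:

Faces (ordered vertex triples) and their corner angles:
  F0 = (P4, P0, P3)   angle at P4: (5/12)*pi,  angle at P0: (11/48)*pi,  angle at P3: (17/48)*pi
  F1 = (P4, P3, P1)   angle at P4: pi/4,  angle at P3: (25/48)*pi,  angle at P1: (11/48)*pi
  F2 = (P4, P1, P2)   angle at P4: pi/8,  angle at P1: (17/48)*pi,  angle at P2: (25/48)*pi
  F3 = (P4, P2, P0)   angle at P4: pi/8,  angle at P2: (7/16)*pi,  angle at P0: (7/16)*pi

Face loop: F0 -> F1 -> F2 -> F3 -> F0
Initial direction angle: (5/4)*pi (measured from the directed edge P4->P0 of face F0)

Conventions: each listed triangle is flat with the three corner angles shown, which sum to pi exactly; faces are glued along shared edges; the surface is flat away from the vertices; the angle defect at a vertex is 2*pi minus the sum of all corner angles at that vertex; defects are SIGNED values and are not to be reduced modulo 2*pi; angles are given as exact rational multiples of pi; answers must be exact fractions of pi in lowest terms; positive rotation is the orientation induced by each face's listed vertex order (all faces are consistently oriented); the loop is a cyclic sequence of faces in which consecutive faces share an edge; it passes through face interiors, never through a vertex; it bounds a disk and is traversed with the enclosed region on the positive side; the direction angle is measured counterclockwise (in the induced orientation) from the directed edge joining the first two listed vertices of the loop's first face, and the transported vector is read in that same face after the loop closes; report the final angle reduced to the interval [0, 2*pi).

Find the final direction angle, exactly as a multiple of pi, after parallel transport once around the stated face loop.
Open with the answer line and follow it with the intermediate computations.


Answer: final direction angle = pi/3

enclosed vertex P4: corner angles sum to (11/12)*pi, defect = 2*pi - (11/12)*pi = (13/12)*pi
final direction = starting direction + enclosed defect total, reduced mod 2*pi (induced orientation)
final angle = (5/4)*pi + (13/12)*pi = pi/3 (mod 2*pi)
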